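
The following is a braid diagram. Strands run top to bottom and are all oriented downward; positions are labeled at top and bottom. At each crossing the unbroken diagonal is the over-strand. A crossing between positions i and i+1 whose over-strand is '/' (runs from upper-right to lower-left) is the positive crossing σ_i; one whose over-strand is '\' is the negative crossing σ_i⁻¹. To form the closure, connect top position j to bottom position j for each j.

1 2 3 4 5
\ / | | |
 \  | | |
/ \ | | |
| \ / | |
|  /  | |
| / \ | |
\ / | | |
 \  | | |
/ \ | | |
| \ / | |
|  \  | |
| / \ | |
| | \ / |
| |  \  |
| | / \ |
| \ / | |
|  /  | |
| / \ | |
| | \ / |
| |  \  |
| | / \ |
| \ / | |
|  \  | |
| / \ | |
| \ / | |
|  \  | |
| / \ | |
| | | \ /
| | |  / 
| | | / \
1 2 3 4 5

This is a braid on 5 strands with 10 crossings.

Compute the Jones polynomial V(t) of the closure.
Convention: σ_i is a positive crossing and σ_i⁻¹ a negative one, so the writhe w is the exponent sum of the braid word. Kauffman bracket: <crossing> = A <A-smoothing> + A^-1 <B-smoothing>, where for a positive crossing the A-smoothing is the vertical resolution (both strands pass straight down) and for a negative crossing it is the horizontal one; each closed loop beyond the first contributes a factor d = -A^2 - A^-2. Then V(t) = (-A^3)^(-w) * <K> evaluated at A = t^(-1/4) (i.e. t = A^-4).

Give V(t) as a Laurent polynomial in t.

t^-1 - 2*t^-2 + 3*t^-3 - 2*t^-4 + 3*t^-5 - 2*t^-6 + t^-7 - t^-8

Derivation:
Reading the diagram top to bottom ('/'-over between positions i,i+1 = s_i, '\'-over = s_i^-1): braid word = s1^-1 s2 s1^-1 s2^-1 s3^-1 s2 s3^-1 s2^-1 s2^-1 s4.
The presented braid s1^-1 s2 s1^-1 s2^-1 s3^-1 s2 s3^-1 s2^-1 s2^-1 s4 on 5 strands reduces by inverse Markov moves (closure unchanged at each step):
  Destabilize: the word has the form β·s4 where s4 occurs only as the final letter (β ∈ B_4); drop it and the last strand → 4 strands.
Reduced to β = s1^-1 s2 s1^-1 s2^-1 s3^-1 s2 s3^-1 s2^-1 s2^-1 on 4 strands, 9 crossings.
Compute on β:
Braid: s1^-1 s2 s1^-1 s2^-1 s3^-1 s2 s3^-1 s2^-1 s2^-1 on 4 strands, 9 crossings.
Writhe w = (#positive) - (#negative) = 2 - 7 = -5.
Computing the Kauffman bracket via state sum. There are 2^9 = 512 states.
Each crossing splits two ways (0=vertical, 1=horizontal). The state's weight is A^(#A-smoothings - #B-smoothings) * d^(loops - 1).
Tabulate the states by total A-exponent and number of loops L (A-exp: L × count):
  A^9: L=5 ×1
  A^7: L=4 ×9
  A^5: L=3 ×30, L=5 ×6
  A^3: L=2 ×45, L=4 ×37, L=6 ×2
  A^1: L=1 ×27, L=3 ×78, L=5 ×21
  A^-1: L=2 ×67, L=4 ×53, L=6 ×6
  A^-3: L=1 ×12, L=3 ×53, L=5 ×18, L=7 ×1
  A^-5: L=2 ×14, L=4 ×19, L=6 ×3
  A^-7: L=3 ×6, L=5 ×3
  A^-9: L=4 ×1
Each group contributes A^e * Σ count * d^(L-1):
Powers of d = -A^2 - A^-2: d^2 = A^4 + 2 + A^-4; d^3 = -A^6 - 3*A^2 - 3*A^-2 - A^-6; d^4 = A^8 + 4*A^4 + 6 + 4*A^-4 + A^-8; d^5 = -A^10 - 5*A^6 - 10*A^2 - 10*A^-2 - 5*A^-6 - A^-10; d^6 = A^12 + 6*A^8 + 15*A^4 + 20 + 15*A^-4 + 6*A^-8 + A^-12.
  A^9 * (d^4) = A^17 + 4*A^13 + 6*A^9 + 4*A^5 + A
  A^7 * (9*d^3) = -9*A^13 - 27*A^9 - 27*A^5 - 9*A
  A^5 * (30*d^2 + 6*d^4) = 6*A^13 + 54*A^9 + 96*A^5 + 54*A + 6*A^-3
  A^3 * (45*d + 37*d^3 + 2*d^5) = -2*A^13 - 47*A^9 - 176*A^5 - 176*A - 47*A^-3 - 2*A^-7
  A^1 * (27 + 78*d^2 + 21*d^4) = 21*A^9 + 162*A^5 + 309*A + 162*A^-3 + 21*A^-7
  A^-1 * (67*d + 53*d^3 + 6*d^5) = -6*A^9 - 83*A^5 - 286*A - 286*A^-3 - 83*A^-7 - 6*A^-11
  A^-3 * (12 + 53*d^2 + 18*d^4 + d^6) = A^9 + 24*A^5 + 140*A + 246*A^-3 + 140*A^-7 + 24*A^-11 + A^-15
  A^-5 * (14*d + 19*d^3 + 3*d^5) = -3*A^5 - 34*A - 101*A^-3 - 101*A^-7 - 34*A^-11 - 3*A^-15
  A^-7 * (6*d^2 + 3*d^4) = 3*A + 18*A^-3 + 30*A^-7 + 18*A^-11 + 3*A^-15
  A^-9 * (d^3) = -A^-3 - 3*A^-7 - 3*A^-11 - A^-15
Summing the groups: <K> = A^17 - A^13 + 2*A^9 - 3*A^5 + 2*A - 3*A^-3 + 2*A^-7 - A^-11
Normalise by the writhe: (-A^3)^(-w) = (-A^3)^(5) = -A^15, so f(A) = -A^15 * <K> = -A^32 + A^28 - 2*A^24 + 3*A^20 - 2*A^16 + 3*A^12 - 2*A^8 + A^4.
Substitute A = t^(-1/4), i.e. A^e → t^(-e/4): V(t) = t^-1 - 2*t^-2 + 3*t^-3 - 2*t^-4 + 3*t^-5 - 2*t^-6 + t^-7 - t^-8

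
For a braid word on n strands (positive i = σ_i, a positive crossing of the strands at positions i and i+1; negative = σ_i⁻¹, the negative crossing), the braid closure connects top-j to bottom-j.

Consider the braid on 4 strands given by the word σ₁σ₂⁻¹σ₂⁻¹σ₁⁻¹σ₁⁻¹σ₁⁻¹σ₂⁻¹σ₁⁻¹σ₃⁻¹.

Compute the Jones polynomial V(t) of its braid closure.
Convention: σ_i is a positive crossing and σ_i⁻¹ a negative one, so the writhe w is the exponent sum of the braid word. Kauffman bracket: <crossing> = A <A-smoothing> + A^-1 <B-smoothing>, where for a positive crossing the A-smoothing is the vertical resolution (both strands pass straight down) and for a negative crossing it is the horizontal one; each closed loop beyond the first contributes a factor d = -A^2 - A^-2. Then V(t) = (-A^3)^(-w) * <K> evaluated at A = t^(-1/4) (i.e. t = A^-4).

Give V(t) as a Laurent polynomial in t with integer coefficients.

The presented braid s1 s2^-1 s2^-1 s1^-1 s1^-1 s1^-1 s2^-1 s1^-1 s3^-1 on 4 strands reduces by inverse Markov moves (closure unchanged at each step):
  Destabilize: the word has the form β·s3^-1 where s3^-1 occurs only as the final letter (β ∈ B_3); drop it and the last strand → 3 strands.
  Deconjugate: the word is γ·β·γ⁻¹ with γ = s1 (prefix) and γ⁻¹ = s1^-1 (suffix); strip both.
Reduced to β = s2^-1 s2^-1 s1^-1 s1^-1 s1^-1 s2^-1 on 3 strands, 6 crossings.
Compute on β:
Braid: s2^-1 s2^-1 s1^-1 s1^-1 s1^-1 s2^-1 on 3 strands, 6 crossings.
Writhe w = (#positive) - (#negative) = 0 - 6 = -6.
Computing the Kauffman bracket via state sum. There are 2^6 = 64 states.
Each crossing splits two ways (0=vertical, 1=horizontal). The state's weight is A^(#A-smoothings - #B-smoothings) * d^(loops - 1).
Tabulate the states by total A-exponent and number of loops L (A-exp: L × count):
  A^6: L=5 ×1
  A^4: L=4 ×6
  A^2: L=3 ×15
  A^0: L=2 ×18, L=4 ×2
  A^-2: L=1 ×9, L=3 ×6
  A^-4: L=2 ×6
  A^-6: L=3 ×1
Each group contributes A^e * Σ count * d^(L-1):
Powers of d = -A^2 - A^-2: d^2 = A^4 + 2 + A^-4; d^3 = -A^6 - 3*A^2 - 3*A^-2 - A^-6; d^4 = A^8 + 4*A^4 + 6 + 4*A^-4 + A^-8.
  A^6 * (d^4) = A^14 + 4*A^10 + 6*A^6 + 4*A^2 + A^-2
  A^4 * (6*d^3) = -6*A^10 - 18*A^6 - 18*A^2 - 6*A^-2
  A^2 * (15*d^2) = 15*A^6 + 30*A^2 + 15*A^-2
  A^0 * (18*d + 2*d^3) = -2*A^6 - 24*A^2 - 24*A^-2 - 2*A^-6
  A^-2 * (9 + 6*d^2) = 6*A^2 + 21*A^-2 + 6*A^-6
  A^-4 * (6*d) = -6*A^-2 - 6*A^-6
  A^-6 * (d^2) = A^-2 + 2*A^-6 + A^-10
Summing the groups: <K> = A^14 - 2*A^10 + A^6 - 2*A^2 + 2*A^-2 + A^-10
Normalise by the writhe: (-A^3)^(-w) = (-A^3)^(6) = A^18, so f(A) = A^18 * <K> = A^32 - 2*A^28 + A^24 - 2*A^20 + 2*A^16 + A^8.
Substitute A = t^(-1/4), i.e. A^e → t^(-e/4): V(t) = t^-2 + 2*t^-4 - 2*t^-5 + t^-6 - 2*t^-7 + t^-8

Answer: t^-2 + 2*t^-4 - 2*t^-5 + t^-6 - 2*t^-7 + t^-8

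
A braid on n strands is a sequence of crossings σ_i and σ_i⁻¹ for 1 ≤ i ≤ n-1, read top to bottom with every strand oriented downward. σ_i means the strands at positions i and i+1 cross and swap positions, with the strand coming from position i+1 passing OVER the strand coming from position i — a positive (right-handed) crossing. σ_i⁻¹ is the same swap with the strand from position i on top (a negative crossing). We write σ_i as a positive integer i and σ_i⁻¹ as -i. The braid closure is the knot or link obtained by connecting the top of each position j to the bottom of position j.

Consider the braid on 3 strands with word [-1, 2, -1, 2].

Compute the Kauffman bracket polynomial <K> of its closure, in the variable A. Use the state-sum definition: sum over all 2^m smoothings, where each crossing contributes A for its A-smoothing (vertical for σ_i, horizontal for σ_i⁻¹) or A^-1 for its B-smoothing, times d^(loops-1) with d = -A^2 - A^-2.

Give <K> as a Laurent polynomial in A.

Braid: s1^-1 s2 s1^-1 s2 on 3 strands, 4 crossings.
Writhe w = (#positive) - (#negative) = 2 - 2 = 0.
Enumerate smoothing states for the bracket polynomial. There are 2^4 = 16 states.
For each crossing: s=0 is the vertical smoothing, s=1 horizontal. Crossing k contributes A^(sign_k * (1 - 2*s_k)); loop factor d = -A^2 - A^-2.
  state 0000: A-exp=+0, loops=3, term = A^0 * d^2
  state 0001: A-exp=-2, loops=2, term = A^-2 * d^1
  state 0010: A-exp=+2, loops=2, term = A^2 * d^1
  state 0011: A-exp=+0, loops=1, term = A^0 * d^0
  state 0100: A-exp=-2, loops=2, term = A^-2 * d^1
  state 0101: A-exp=-4, loops=3, term = A^-4 * d^2
  state 0110: A-exp=+0, loops=1, term = A^0 * d^0
  state 0111: A-exp=-2, loops=2, term = A^-2 * d^1
  state 1000: A-exp=+2, loops=2, term = A^2 * d^1
  state 1001: A-exp=+0, loops=1, term = A^0 * d^0
  state 1010: A-exp=+4, loops=3, term = A^4 * d^2
  state 1011: A-exp=+2, loops=2, term = A^2 * d^1
  state 1100: A-exp=+0, loops=1, term = A^0 * d^0
  state 1101: A-exp=-2, loops=2, term = A^-2 * d^1
  state 1110: A-exp=+2, loops=2, term = A^2 * d^1
  state 1111: A-exp=+0, loops=1, term = A^0 * d^0
Collect the terms by A-exponent (count of states per loop number):
Powers of d = -A^2 - A^-2: d^2 = A^4 + 2 + A^-4.
  A^4 * (d^2) = A^8 + 2*A^4 + 1
  A^2 * (4*d) = -4*A^4 - 4
  A^0 * (5 + d^2) = A^4 + 7 + A^-4
  A^-2 * (4*d) = -4 - 4*A^-4
  A^-4 * (d^2) = 1 + 2*A^-4 + A^-8
Summing the groups: <K> = A^8 - A^4 + 1 - A^-4 + A^-8

Answer: A^8 - A^4 + 1 - A^-4 + A^-8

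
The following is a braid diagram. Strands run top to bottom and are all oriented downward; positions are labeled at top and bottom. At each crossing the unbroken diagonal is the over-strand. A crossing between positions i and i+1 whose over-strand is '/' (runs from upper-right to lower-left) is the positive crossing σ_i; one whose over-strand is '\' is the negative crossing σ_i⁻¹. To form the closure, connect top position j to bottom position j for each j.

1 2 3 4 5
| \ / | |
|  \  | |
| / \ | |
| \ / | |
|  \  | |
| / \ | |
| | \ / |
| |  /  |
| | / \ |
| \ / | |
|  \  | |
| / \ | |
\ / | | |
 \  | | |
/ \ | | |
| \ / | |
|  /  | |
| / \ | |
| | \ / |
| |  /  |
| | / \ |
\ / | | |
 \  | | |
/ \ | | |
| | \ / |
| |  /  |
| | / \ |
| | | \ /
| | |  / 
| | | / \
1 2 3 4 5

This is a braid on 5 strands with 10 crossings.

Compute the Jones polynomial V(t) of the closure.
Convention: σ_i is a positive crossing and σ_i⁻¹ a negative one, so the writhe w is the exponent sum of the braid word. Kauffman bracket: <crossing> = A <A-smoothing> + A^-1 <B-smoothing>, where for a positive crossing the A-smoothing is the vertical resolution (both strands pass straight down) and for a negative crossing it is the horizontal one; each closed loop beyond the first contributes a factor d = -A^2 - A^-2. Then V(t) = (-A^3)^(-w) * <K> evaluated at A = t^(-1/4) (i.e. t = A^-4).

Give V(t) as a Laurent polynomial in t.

Reading the diagram top to bottom ('/'-over between positions i,i+1 = s_i, '\'-over = s_i^-1): braid word = s2^-1 s2^-1 s3 s2^-1 s1^-1 s2 s3 s1^-1 s3 s4.
The presented braid s2^-1 s2^-1 s3 s2^-1 s1^-1 s2 s3 s1^-1 s3 s4 on 5 strands reduces by inverse Markov moves (closure unchanged at each step):
  Destabilize: the word has the form β·s4 where s4 occurs only as the final letter (β ∈ B_4); drop it and the last strand → 4 strands.
Reduced to β = s2^-1 s2^-1 s3 s2^-1 s1^-1 s2 s3 s1^-1 s3 on 4 strands, 9 crossings.
Compute on β:
Braid: s2^-1 s2^-1 s3 s2^-1 s1^-1 s2 s3 s1^-1 s3 on 4 strands, 9 crossings.
Writhe w = (#positive) - (#negative) = 4 - 5 = -1.
Computing the Kauffman bracket via state sum. There are 2^9 = 512 states.
Smooth each crossing (0=||, 1=⌣⌢); contribution A^(Σ sign_k(1-2s_k)) * d^(L-1).
Tabulate the states by total A-exponent and number of loops L (A-exp: L × count):
  A^9: L=5 ×1
  A^7: L=4 ×9
  A^5: L=3 ×32, L=5 ×4
  A^3: L=2 ×55, L=4 ×28, L=6 ×1
  A^1: L=1 ×39, L=3 ×77, L=5 ×10
  A^-1: L=2 ×87, L=4 ×38, L=6 ×1
  A^-3: L=1 ×14, L=3 ×64, L=5 ×6
  A^-5: L=2 ×17, L=4 ×19
  A^-7: L=3 ×7, L=5 ×2
  A^-9: L=4 ×1
Each group contributes A^e * Σ count * d^(L-1):
Powers of d = -A^2 - A^-2: d^2 = A^4 + 2 + A^-4; d^3 = -A^6 - 3*A^2 - 3*A^-2 - A^-6; d^4 = A^8 + 4*A^4 + 6 + 4*A^-4 + A^-8; d^5 = -A^10 - 5*A^6 - 10*A^2 - 10*A^-2 - 5*A^-6 - A^-10.
  A^9 * (d^4) = A^17 + 4*A^13 + 6*A^9 + 4*A^5 + A
  A^7 * (9*d^3) = -9*A^13 - 27*A^9 - 27*A^5 - 9*A
  A^5 * (32*d^2 + 4*d^4) = 4*A^13 + 48*A^9 + 88*A^5 + 48*A + 4*A^-3
  A^3 * (55*d + 28*d^3 + d^5) = -A^13 - 33*A^9 - 149*A^5 - 149*A - 33*A^-3 - A^-7
  A^1 * (39 + 77*d^2 + 10*d^4) = 10*A^9 + 117*A^5 + 253*A + 117*A^-3 + 10*A^-7
  A^-1 * (87*d + 38*d^3 + d^5) = -A^9 - 43*A^5 - 211*A - 211*A^-3 - 43*A^-7 - A^-11
  A^-3 * (14 + 64*d^2 + 6*d^4) = 6*A^5 + 88*A + 178*A^-3 + 88*A^-7 + 6*A^-11
  A^-5 * (17*d + 19*d^3) = -19*A - 74*A^-3 - 74*A^-7 - 19*A^-11
  A^-7 * (7*d^2 + 2*d^4) = 2*A + 15*A^-3 + 26*A^-7 + 15*A^-11 + 2*A^-15
  A^-9 * (d^3) = -A^-3 - 3*A^-7 - 3*A^-11 - A^-15
Summing the groups: <K> = A^17 - 2*A^13 + 3*A^9 - 4*A^5 + 4*A - 5*A^-3 + 3*A^-7 - 2*A^-11 + A^-15
Normalise by the writhe: (-A^3)^(-w) = (-A^3)^(1) = -A^3, so f(A) = -A^3 * <K> = -A^20 + 2*A^16 - 3*A^12 + 4*A^8 - 4*A^4 + 5 - 3*A^-4 + 2*A^-8 - A^-12.
Substitute A = t^(-1/4), i.e. A^e → t^(-e/4): V(t) = -t^3 + 2*t^2 - 3*t + 5 - 4*t^-1 + 4*t^-2 - 3*t^-3 + 2*t^-4 - t^-5

Answer: -t^3 + 2*t^2 - 3*t + 5 - 4*t^-1 + 4*t^-2 - 3*t^-3 + 2*t^-4 - t^-5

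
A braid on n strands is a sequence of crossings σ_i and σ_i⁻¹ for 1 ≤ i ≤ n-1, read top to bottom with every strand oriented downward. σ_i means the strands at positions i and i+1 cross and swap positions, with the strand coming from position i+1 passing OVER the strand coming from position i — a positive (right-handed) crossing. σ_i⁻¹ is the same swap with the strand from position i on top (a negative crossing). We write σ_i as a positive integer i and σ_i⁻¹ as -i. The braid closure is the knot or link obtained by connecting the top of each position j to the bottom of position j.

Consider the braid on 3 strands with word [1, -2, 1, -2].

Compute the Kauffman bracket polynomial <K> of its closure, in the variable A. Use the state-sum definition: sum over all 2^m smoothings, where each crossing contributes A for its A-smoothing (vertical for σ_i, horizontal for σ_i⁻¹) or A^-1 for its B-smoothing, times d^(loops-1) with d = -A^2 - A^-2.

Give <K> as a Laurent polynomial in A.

Braid: s1 s2^-1 s1 s2^-1 on 3 strands, 4 crossings.
Writhe w = (#positive) - (#negative) = 2 - 2 = 0.
Enumerate smoothing states for the bracket polynomial. There are 2^4 = 16 states.
For each crossing: s=0 is the vertical smoothing, s=1 horizontal. Crossing k contributes A^(sign_k * (1 - 2*s_k)); loop factor d = -A^2 - A^-2.
  state 0000: A-exp=+0, loops=3, term = A^0 * d^2
  state 0001: A-exp=+2, loops=2, term = A^2 * d^1
  state 0010: A-exp=-2, loops=2, term = A^-2 * d^1
  state 0011: A-exp=+0, loops=1, term = A^0 * d^0
  state 0100: A-exp=+2, loops=2, term = A^2 * d^1
  state 0101: A-exp=+4, loops=3, term = A^4 * d^2
  state 0110: A-exp=+0, loops=1, term = A^0 * d^0
  state 0111: A-exp=+2, loops=2, term = A^2 * d^1
  state 1000: A-exp=-2, loops=2, term = A^-2 * d^1
  state 1001: A-exp=+0, loops=1, term = A^0 * d^0
  state 1010: A-exp=-4, loops=3, term = A^-4 * d^2
  state 1011: A-exp=-2, loops=2, term = A^-2 * d^1
  state 1100: A-exp=+0, loops=1, term = A^0 * d^0
  state 1101: A-exp=+2, loops=2, term = A^2 * d^1
  state 1110: A-exp=-2, loops=2, term = A^-2 * d^1
  state 1111: A-exp=+0, loops=1, term = A^0 * d^0
Collect the terms by A-exponent (count of states per loop number):
Powers of d = -A^2 - A^-2: d^2 = A^4 + 2 + A^-4.
  A^4 * (d^2) = A^8 + 2*A^4 + 1
  A^2 * (4*d) = -4*A^4 - 4
  A^0 * (5 + d^2) = A^4 + 7 + A^-4
  A^-2 * (4*d) = -4 - 4*A^-4
  A^-4 * (d^2) = 1 + 2*A^-4 + A^-8
Summing the groups: <K> = A^8 - A^4 + 1 - A^-4 + A^-8

Answer: A^8 - A^4 + 1 - A^-4 + A^-8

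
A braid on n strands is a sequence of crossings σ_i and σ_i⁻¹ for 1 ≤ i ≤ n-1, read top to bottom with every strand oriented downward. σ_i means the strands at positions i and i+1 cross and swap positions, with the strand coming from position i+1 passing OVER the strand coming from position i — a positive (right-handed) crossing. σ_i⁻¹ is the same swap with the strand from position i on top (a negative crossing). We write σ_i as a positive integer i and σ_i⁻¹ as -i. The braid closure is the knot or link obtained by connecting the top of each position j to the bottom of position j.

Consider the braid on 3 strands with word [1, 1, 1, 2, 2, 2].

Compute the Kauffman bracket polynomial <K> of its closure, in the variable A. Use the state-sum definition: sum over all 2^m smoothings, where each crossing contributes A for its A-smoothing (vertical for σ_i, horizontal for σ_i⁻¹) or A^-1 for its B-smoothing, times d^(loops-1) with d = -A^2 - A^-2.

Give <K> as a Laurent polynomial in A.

A^10 + 2*A^2 - 2*A^-2 + A^-6 - 2*A^-10 + A^-14

Derivation:
Braid: s1 s1 s1 s2 s2 s2 on 3 strands, 6 crossings.
Writhe w = (#positive) - (#negative) = 6 - 0 = 6.
Enumerate smoothing states for the bracket polynomial. There are 2^6 = 64 states.
Each crossing splits two ways (0=vertical, 1=horizontal). The state's weight is A^(#A-smoothings - #B-smoothings) * d^(loops - 1).
Tabulate the states by total A-exponent and number of loops L (A-exp: L × count):
  A^6: L=3 ×1
  A^4: L=2 ×6
  A^2: L=1 ×9, L=3 ×6
  A^0: L=2 ×18, L=4 ×2
  A^-2: L=3 ×15
  A^-4: L=4 ×6
  A^-6: L=5 ×1
Each group contributes A^e * Σ count * d^(L-1):
Powers of d = -A^2 - A^-2: d^2 = A^4 + 2 + A^-4; d^3 = -A^6 - 3*A^2 - 3*A^-2 - A^-6; d^4 = A^8 + 4*A^4 + 6 + 4*A^-4 + A^-8.
  A^6 * (d^2) = A^10 + 2*A^6 + A^2
  A^4 * (6*d) = -6*A^6 - 6*A^2
  A^2 * (9 + 6*d^2) = 6*A^6 + 21*A^2 + 6*A^-2
  A^0 * (18*d + 2*d^3) = -2*A^6 - 24*A^2 - 24*A^-2 - 2*A^-6
  A^-2 * (15*d^2) = 15*A^2 + 30*A^-2 + 15*A^-6
  A^-4 * (6*d^3) = -6*A^2 - 18*A^-2 - 18*A^-6 - 6*A^-10
  A^-6 * (d^4) = A^2 + 4*A^-2 + 6*A^-6 + 4*A^-10 + A^-14
Summing the groups: <K> = A^10 + 2*A^2 - 2*A^-2 + A^-6 - 2*A^-10 + A^-14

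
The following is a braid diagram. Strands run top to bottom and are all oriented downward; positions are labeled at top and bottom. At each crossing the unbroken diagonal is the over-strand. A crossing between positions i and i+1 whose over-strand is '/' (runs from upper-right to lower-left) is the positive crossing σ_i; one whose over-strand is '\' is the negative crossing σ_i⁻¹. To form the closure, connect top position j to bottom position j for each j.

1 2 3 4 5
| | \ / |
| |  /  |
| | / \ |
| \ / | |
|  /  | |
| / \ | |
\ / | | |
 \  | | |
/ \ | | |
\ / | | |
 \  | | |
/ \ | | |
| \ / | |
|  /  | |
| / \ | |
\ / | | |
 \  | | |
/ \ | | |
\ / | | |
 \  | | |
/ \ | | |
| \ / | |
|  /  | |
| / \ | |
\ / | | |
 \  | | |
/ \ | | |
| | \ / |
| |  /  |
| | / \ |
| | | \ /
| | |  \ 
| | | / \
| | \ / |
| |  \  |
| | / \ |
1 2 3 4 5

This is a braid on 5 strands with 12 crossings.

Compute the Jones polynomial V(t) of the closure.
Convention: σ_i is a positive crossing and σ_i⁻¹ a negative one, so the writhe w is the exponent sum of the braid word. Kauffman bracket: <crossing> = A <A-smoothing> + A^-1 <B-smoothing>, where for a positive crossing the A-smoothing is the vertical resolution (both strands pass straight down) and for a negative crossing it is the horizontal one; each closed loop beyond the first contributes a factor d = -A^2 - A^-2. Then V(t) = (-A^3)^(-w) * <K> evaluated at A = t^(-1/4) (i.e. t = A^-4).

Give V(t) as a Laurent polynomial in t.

-t^2 + 3*t - 4 + 6*t^-1 - 6*t^-2 + 6*t^-3 - 5*t^-4 + 3*t^-5 - t^-6

Derivation:
Reading the diagram top to bottom ('/'-over between positions i,i+1 = s_i, '\'-over = s_i^-1): braid word = s3 s2 s1^-1 s1^-1 s2 s1^-1 s1^-1 s2 s1^-1 s3 s4^-1 s3^-1.
The presented braid s3 s2 s1^-1 s1^-1 s2 s1^-1 s1^-1 s2 s1^-1 s3 s4^-1 s3^-1 on 5 strands reduces by inverse Markov moves (closure unchanged at each step):
  Deconjugate: the word is γ·β·γ⁻¹ with γ = s3 (prefix) and γ⁻¹ = s3^-1 (suffix); strip both.
  Destabilize: the word has the form β·s4^-1 where s4^-1 occurs only as the final letter (β ∈ B_4); drop it and the last strand → 4 strands.
  Destabilize: the word has the form β·s3 where s3 occurs only as the final letter (β ∈ B_3); drop it and the last strand → 3 strands.
Reduced to β = s2 s1^-1 s1^-1 s2 s1^-1 s1^-1 s2 s1^-1 on 3 strands, 8 crossings.
Compute on β:
Braid: s2 s1^-1 s1^-1 s2 s1^-1 s1^-1 s2 s1^-1 on 3 strands, 8 crossings.
Writhe w = (#positive) - (#negative) = 3 - 5 = -2.
Enumerate smoothing states for the bracket polynomial. There are 2^8 = 256 states.
Smooth each crossing (0=||, 1=⌣⌢); contribution A^(Σ sign_k(1-2s_k)) * d^(L-1).
Tabulate the states by total A-exponent and number of loops L (A-exp: L × count):
  A^8: L=6 ×1
  A^6: L=5 ×8
  A^4: L=4 ×28
  A^2: L=3 ×55, L=5 ×1
  A^0: L=2 ×63, L=4 ×7
  A^-2: L=1 ×35, L=3 ×21
  A^-4: L=2 ×26, L=4 ×2
  A^-6: L=3 ×8
  A^-8: L=4 ×1
Each group contributes A^e * Σ count * d^(L-1):
Powers of d = -A^2 - A^-2: d^2 = A^4 + 2 + A^-4; d^3 = -A^6 - 3*A^2 - 3*A^-2 - A^-6; d^4 = A^8 + 4*A^4 + 6 + 4*A^-4 + A^-8; d^5 = -A^10 - 5*A^6 - 10*A^2 - 10*A^-2 - 5*A^-6 - A^-10.
  A^8 * (d^5) = -A^18 - 5*A^14 - 10*A^10 - 10*A^6 - 5*A^2 - A^-2
  A^6 * (8*d^4) = 8*A^14 + 32*A^10 + 48*A^6 + 32*A^2 + 8*A^-2
  A^4 * (28*d^3) = -28*A^10 - 84*A^6 - 84*A^2 - 28*A^-2
  A^2 * (55*d^2 + d^4) = A^10 + 59*A^6 + 116*A^2 + 59*A^-2 + A^-6
  A^0 * (63*d + 7*d^3) = -7*A^6 - 84*A^2 - 84*A^-2 - 7*A^-6
  A^-2 * (35 + 21*d^2) = 21*A^2 + 77*A^-2 + 21*A^-6
  A^-4 * (26*d + 2*d^3) = -2*A^2 - 32*A^-2 - 32*A^-6 - 2*A^-10
  A^-6 * (8*d^2) = 8*A^-2 + 16*A^-6 + 8*A^-10
  A^-8 * (d^3) = -A^-2 - 3*A^-6 - 3*A^-10 - A^-14
Summing the groups: <K> = -A^18 + 3*A^14 - 5*A^10 + 6*A^6 - 6*A^2 + 6*A^-2 - 4*A^-6 + 3*A^-10 - A^-14
Normalise by the writhe: (-A^3)^(-w) = (-A^3)^(2) = A^6, so f(A) = A^6 * <K> = -A^24 + 3*A^20 - 5*A^16 + 6*A^12 - 6*A^8 + 6*A^4 - 4 + 3*A^-4 - A^-8.
Substitute A = t^(-1/4), i.e. A^e → t^(-e/4): V(t) = -t^2 + 3*t - 4 + 6*t^-1 - 6*t^-2 + 6*t^-3 - 5*t^-4 + 3*t^-5 - t^-6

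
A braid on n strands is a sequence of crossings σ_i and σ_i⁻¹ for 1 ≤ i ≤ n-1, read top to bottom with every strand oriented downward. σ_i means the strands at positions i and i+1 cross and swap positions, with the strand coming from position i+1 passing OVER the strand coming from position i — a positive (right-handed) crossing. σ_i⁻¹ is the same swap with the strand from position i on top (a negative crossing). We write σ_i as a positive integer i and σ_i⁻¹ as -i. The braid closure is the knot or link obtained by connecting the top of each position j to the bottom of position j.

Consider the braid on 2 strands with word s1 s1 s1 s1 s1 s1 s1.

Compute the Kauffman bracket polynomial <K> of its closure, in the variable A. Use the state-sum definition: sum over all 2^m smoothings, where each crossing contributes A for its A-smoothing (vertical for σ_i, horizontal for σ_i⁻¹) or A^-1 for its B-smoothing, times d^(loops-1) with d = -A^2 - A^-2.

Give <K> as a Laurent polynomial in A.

Braid: s1 s1 s1 s1 s1 s1 s1 on 2 strands, 7 crossings.
Writhe w = (#positive) - (#negative) = 7 - 0 = 7.
Computing the Kauffman bracket via state sum. There are 2^7 = 128 states.
Smooth each crossing (0=||, 1=⌣⌢); contribution A^(Σ sign_k(1-2s_k)) * d^(L-1).
Tabulate the states by total A-exponent and number of loops L (A-exp: L × count):
  A^7: L=2 ×1
  A^5: L=1 ×7
  A^3: L=2 ×21
  A^1: L=3 ×35
  A^-1: L=4 ×35
  A^-3: L=5 ×21
  A^-5: L=6 ×7
  A^-7: L=7 ×1
Each group contributes A^e * Σ count * d^(L-1):
Powers of d = -A^2 - A^-2: d^2 = A^4 + 2 + A^-4; d^3 = -A^6 - 3*A^2 - 3*A^-2 - A^-6; d^4 = A^8 + 4*A^4 + 6 + 4*A^-4 + A^-8; d^5 = -A^10 - 5*A^6 - 10*A^2 - 10*A^-2 - 5*A^-6 - A^-10; d^6 = A^12 + 6*A^8 + 15*A^4 + 20 + 15*A^-4 + 6*A^-8 + A^-12.
  A^7 * (d) = -A^9 - A^5
  A^5 * (7) = 7*A^5
  A^3 * (21*d) = -21*A^5 - 21*A
  A^1 * (35*d^2) = 35*A^5 + 70*A + 35*A^-3
  A^-1 * (35*d^3) = -35*A^5 - 105*A - 105*A^-3 - 35*A^-7
  A^-3 * (21*d^4) = 21*A^5 + 84*A + 126*A^-3 + 84*A^-7 + 21*A^-11
  A^-5 * (7*d^5) = -7*A^5 - 35*A - 70*A^-3 - 70*A^-7 - 35*A^-11 - 7*A^-15
  A^-7 * (d^6) = A^5 + 6*A + 15*A^-3 + 20*A^-7 + 15*A^-11 + 6*A^-15 + A^-19
Summing the groups: <K> = -A^9 - A + A^-3 - A^-7 + A^-11 - A^-15 + A^-19

Answer: -A^9 - A + A^-3 - A^-7 + A^-11 - A^-15 + A^-19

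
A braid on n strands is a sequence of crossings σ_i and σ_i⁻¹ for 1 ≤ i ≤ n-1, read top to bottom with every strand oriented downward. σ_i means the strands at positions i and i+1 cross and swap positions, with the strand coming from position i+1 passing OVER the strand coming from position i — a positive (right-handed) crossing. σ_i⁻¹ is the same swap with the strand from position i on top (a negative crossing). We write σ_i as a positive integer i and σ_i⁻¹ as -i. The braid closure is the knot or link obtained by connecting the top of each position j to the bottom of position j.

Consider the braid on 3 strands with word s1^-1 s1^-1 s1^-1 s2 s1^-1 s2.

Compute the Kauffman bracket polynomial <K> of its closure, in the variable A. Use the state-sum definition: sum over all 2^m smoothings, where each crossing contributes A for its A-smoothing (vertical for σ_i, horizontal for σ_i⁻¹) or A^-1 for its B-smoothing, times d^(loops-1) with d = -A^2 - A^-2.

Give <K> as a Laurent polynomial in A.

A^14 - 2*A^10 + 2*A^6 - 2*A^2 + 2*A^-2 - A^-6 + A^-10

Derivation:
Braid: s1^-1 s1^-1 s1^-1 s2 s1^-1 s2 on 3 strands, 6 crossings.
Writhe w = (#positive) - (#negative) = 2 - 4 = -2.
Enumerate smoothing states for the bracket polynomial. There are 2^6 = 64 states.
For each crossing: s=0 is the vertical smoothing, s=1 horizontal. Crossing k contributes A^(sign_k * (1 - 2*s_k)); loop factor d = -A^2 - A^-2.
Tabulate the states by total A-exponent and number of loops L (A-exp: L × count):
  A^6: L=5 ×1
  A^4: L=4 ×6
  A^2: L=3 ×15
  A^0: L=2 ×19, L=4 ×1
  A^-2: L=1 ×11, L=3 ×4
  A^-4: L=2 ×6
  A^-6: L=3 ×1
Each group contributes A^e * Σ count * d^(L-1):
Powers of d = -A^2 - A^-2: d^2 = A^4 + 2 + A^-4; d^3 = -A^6 - 3*A^2 - 3*A^-2 - A^-6; d^4 = A^8 + 4*A^4 + 6 + 4*A^-4 + A^-8.
  A^6 * (d^4) = A^14 + 4*A^10 + 6*A^6 + 4*A^2 + A^-2
  A^4 * (6*d^3) = -6*A^10 - 18*A^6 - 18*A^2 - 6*A^-2
  A^2 * (15*d^2) = 15*A^6 + 30*A^2 + 15*A^-2
  A^0 * (19*d + d^3) = -A^6 - 22*A^2 - 22*A^-2 - A^-6
  A^-2 * (11 + 4*d^2) = 4*A^2 + 19*A^-2 + 4*A^-6
  A^-4 * (6*d) = -6*A^-2 - 6*A^-6
  A^-6 * (d^2) = A^-2 + 2*A^-6 + A^-10
Summing the groups: <K> = A^14 - 2*A^10 + 2*A^6 - 2*A^2 + 2*A^-2 - A^-6 + A^-10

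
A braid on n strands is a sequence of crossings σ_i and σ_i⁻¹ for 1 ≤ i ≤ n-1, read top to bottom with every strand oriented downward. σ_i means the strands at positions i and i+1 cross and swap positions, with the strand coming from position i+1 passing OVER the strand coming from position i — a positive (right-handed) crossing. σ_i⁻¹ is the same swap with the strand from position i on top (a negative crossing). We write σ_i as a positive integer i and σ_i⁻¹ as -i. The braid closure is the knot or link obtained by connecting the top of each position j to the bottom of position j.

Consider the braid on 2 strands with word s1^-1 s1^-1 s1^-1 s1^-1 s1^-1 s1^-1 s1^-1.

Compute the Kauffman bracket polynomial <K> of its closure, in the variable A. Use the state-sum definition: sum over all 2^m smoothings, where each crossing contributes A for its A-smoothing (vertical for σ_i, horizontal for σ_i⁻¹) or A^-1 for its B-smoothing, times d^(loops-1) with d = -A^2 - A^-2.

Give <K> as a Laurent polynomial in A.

A^19 - A^15 + A^11 - A^7 + A^3 - A^-1 - A^-9

Derivation:
Braid: s1^-1 s1^-1 s1^-1 s1^-1 s1^-1 s1^-1 s1^-1 on 2 strands, 7 crossings.
Writhe w = (#positive) - (#negative) = 0 - 7 = -7.
Enumerate smoothing states for the bracket polynomial. There are 2^7 = 128 states.
Each crossing splits two ways (0=vertical, 1=horizontal). The state's weight is A^(#A-smoothings - #B-smoothings) * d^(loops - 1).
Tabulate the states by total A-exponent and number of loops L (A-exp: L × count):
  A^7: L=7 ×1
  A^5: L=6 ×7
  A^3: L=5 ×21
  A^1: L=4 ×35
  A^-1: L=3 ×35
  A^-3: L=2 ×21
  A^-5: L=1 ×7
  A^-7: L=2 ×1
Each group contributes A^e * Σ count * d^(L-1):
Powers of d = -A^2 - A^-2: d^2 = A^4 + 2 + A^-4; d^3 = -A^6 - 3*A^2 - 3*A^-2 - A^-6; d^4 = A^8 + 4*A^4 + 6 + 4*A^-4 + A^-8; d^5 = -A^10 - 5*A^6 - 10*A^2 - 10*A^-2 - 5*A^-6 - A^-10; d^6 = A^12 + 6*A^8 + 15*A^4 + 20 + 15*A^-4 + 6*A^-8 + A^-12.
  A^7 * (d^6) = A^19 + 6*A^15 + 15*A^11 + 20*A^7 + 15*A^3 + 6*A^-1 + A^-5
  A^5 * (7*d^5) = -7*A^15 - 35*A^11 - 70*A^7 - 70*A^3 - 35*A^-1 - 7*A^-5
  A^3 * (21*d^4) = 21*A^11 + 84*A^7 + 126*A^3 + 84*A^-1 + 21*A^-5
  A^1 * (35*d^3) = -35*A^7 - 105*A^3 - 105*A^-1 - 35*A^-5
  A^-1 * (35*d^2) = 35*A^3 + 70*A^-1 + 35*A^-5
  A^-3 * (21*d) = -21*A^-1 - 21*A^-5
  A^-5 * (7) = 7*A^-5
  A^-7 * (d) = -A^-5 - A^-9
Summing the groups: <K> = A^19 - A^15 + A^11 - A^7 + A^3 - A^-1 - A^-9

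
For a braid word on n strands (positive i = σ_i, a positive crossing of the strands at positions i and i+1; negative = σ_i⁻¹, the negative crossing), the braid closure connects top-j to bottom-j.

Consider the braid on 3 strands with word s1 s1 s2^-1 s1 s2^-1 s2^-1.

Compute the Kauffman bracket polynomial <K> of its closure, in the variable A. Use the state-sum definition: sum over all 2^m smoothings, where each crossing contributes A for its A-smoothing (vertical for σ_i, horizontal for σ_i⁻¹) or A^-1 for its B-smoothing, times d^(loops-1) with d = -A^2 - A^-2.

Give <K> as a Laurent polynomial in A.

-A^12 + 2*A^8 - 2*A^4 + 3 - 2*A^-4 + 2*A^-8 - A^-12

Derivation:
Braid: s1 s1 s2^-1 s1 s2^-1 s2^-1 on 3 strands, 6 crossings.
Writhe w = (#positive) - (#negative) = 3 - 3 = 0.
State-sum expansion of <K>. There are 2^6 = 64 states.
Each crossing splits two ways (0=vertical, 1=horizontal). The state's weight is A^(#A-smoothings - #B-smoothings) * d^(loops - 1).
Tabulate the states by total A-exponent and number of loops L (A-exp: L × count):
  A^6: L=4 ×1
  A^4: L=3 ×6
  A^2: L=2 ×14, L=4 ×1
  A^0: L=1 ×13, L=3 ×7
  A^-2: L=2 ×14, L=4 ×1
  A^-4: L=3 ×6
  A^-6: L=4 ×1
Each group contributes A^e * Σ count * d^(L-1):
Powers of d = -A^2 - A^-2: d^2 = A^4 + 2 + A^-4; d^3 = -A^6 - 3*A^2 - 3*A^-2 - A^-6.
  A^6 * (d^3) = -A^12 - 3*A^8 - 3*A^4 - 1
  A^4 * (6*d^2) = 6*A^8 + 12*A^4 + 6
  A^2 * (14*d + d^3) = -A^8 - 17*A^4 - 17 - A^-4
  A^0 * (13 + 7*d^2) = 7*A^4 + 27 + 7*A^-4
  A^-2 * (14*d + d^3) = -A^4 - 17 - 17*A^-4 - A^-8
  A^-4 * (6*d^2) = 6 + 12*A^-4 + 6*A^-8
  A^-6 * (d^3) = -1 - 3*A^-4 - 3*A^-8 - A^-12
Summing the groups: <K> = -A^12 + 2*A^8 - 2*A^4 + 3 - 2*A^-4 + 2*A^-8 - A^-12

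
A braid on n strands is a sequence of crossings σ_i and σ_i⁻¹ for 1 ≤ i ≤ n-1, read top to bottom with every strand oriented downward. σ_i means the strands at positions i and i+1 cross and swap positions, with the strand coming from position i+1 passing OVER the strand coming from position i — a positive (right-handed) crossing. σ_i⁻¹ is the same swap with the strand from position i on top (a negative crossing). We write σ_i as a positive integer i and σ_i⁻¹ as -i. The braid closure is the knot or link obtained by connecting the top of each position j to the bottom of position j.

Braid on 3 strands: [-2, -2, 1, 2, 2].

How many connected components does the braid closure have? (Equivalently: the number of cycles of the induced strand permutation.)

2

Derivation:
Track the strand permutation on 3 strands, starting from identity.
  step 1: s2^-1 swaps positions 2,3 -> [1 3 2]
  step 2: s2^-1 swaps positions 2,3 -> [1 2 3]
  step 3: s1 swaps positions 1,2 -> [2 1 3]
  step 4: s2 swaps positions 2,3 -> [2 3 1]
  step 5: s2 swaps positions 2,3 -> [2 1 3]
Final permutation (position -> original strand): [2 1 3]
Closure components = cycle count of this permutation = 2.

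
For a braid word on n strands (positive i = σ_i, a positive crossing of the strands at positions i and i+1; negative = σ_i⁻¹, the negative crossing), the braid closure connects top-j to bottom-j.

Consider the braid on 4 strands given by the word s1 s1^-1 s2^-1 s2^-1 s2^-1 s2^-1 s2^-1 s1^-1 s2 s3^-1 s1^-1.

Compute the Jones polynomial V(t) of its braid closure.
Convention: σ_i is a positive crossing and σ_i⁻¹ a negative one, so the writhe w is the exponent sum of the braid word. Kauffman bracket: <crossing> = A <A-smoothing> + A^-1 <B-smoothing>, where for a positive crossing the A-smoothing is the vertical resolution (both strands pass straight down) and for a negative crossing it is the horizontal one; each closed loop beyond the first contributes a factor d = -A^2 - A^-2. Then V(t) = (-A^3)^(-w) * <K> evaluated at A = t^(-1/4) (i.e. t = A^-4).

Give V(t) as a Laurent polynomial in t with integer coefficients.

The presented braid s1 s1^-1 s2^-1 s2^-1 s2^-1 s2^-1 s2^-1 s1^-1 s2 s3^-1 s1^-1 on 4 strands reduces by inverse Markov moves (closure unchanged at each step):
  Deconjugate: the word is γ·β·γ⁻¹ with γ = s1 (prefix) and γ⁻¹ = s1^-1 (suffix); strip both.
  Destabilize: the word has the form β·s3^-1 where s3^-1 occurs only as the final letter (β ∈ B_3); drop it and the last strand → 3 strands.
Reduced to β = s1^-1 s2^-1 s2^-1 s2^-1 s2^-1 s2^-1 s1^-1 s2 on 3 strands, 8 crossings.
Compute on β:
Braid: s1^-1 s2^-1 s2^-1 s2^-1 s2^-1 s2^-1 s1^-1 s2 on 3 strands, 8 crossings.
Writhe w = (#positive) - (#negative) = 1 - 7 = -6.
Computing the Kauffman bracket via state sum. There are 2^8 = 256 states.
For each crossing: s=0 is the vertical smoothing, s=1 horizontal. Crossing k contributes A^(sign_k * (1 - 2*s_k)); loop factor d = -A^2 - A^-2.
Tabulate the states by total A-exponent and number of loops L (A-exp: L × count):
  A^8: L=6 ×1
  A^6: L=5 ×8
  A^4: L=4 ×25, L=6 ×3
  A^2: L=3 ×40, L=5 ×15, L=7 ×1
  A^0: L=2 ×35, L=4 ×30, L=6 ×5
  A^-2: L=1 ×15, L=3 ×31, L=5 ×10
  A^-4: L=2 ×18, L=4 ×10
  A^-6: L=1 ×2, L=3 ×6
  A^-8: L=2 ×1
Each group contributes A^e * Σ count * d^(L-1):
Powers of d = -A^2 - A^-2: d^2 = A^4 + 2 + A^-4; d^3 = -A^6 - 3*A^2 - 3*A^-2 - A^-6; d^4 = A^8 + 4*A^4 + 6 + 4*A^-4 + A^-8; d^5 = -A^10 - 5*A^6 - 10*A^2 - 10*A^-2 - 5*A^-6 - A^-10; d^6 = A^12 + 6*A^8 + 15*A^4 + 20 + 15*A^-4 + 6*A^-8 + A^-12.
  A^8 * (d^5) = -A^18 - 5*A^14 - 10*A^10 - 10*A^6 - 5*A^2 - A^-2
  A^6 * (8*d^4) = 8*A^14 + 32*A^10 + 48*A^6 + 32*A^2 + 8*A^-2
  A^4 * (25*d^3 + 3*d^5) = -3*A^14 - 40*A^10 - 105*A^6 - 105*A^2 - 40*A^-2 - 3*A^-6
  A^2 * (40*d^2 + 15*d^4 + d^6) = A^14 + 21*A^10 + 115*A^6 + 190*A^2 + 115*A^-2 + 21*A^-6 + A^-10
  A^0 * (35*d + 30*d^3 + 5*d^5) = -5*A^10 - 55*A^6 - 175*A^2 - 175*A^-2 - 55*A^-6 - 5*A^-10
  A^-2 * (15 + 31*d^2 + 10*d^4) = 10*A^6 + 71*A^2 + 137*A^-2 + 71*A^-6 + 10*A^-10
  A^-4 * (18*d + 10*d^3) = -10*A^2 - 48*A^-2 - 48*A^-6 - 10*A^-10
  A^-6 * (2 + 6*d^2) = 6*A^-2 + 14*A^-6 + 6*A^-10
  A^-8 * (d) = -A^-6 - A^-10
Summing the groups: <K> = -A^18 + A^14 - 2*A^10 + 3*A^6 - 2*A^2 + 2*A^-2 - A^-6 + A^-10
Normalise by the writhe: (-A^3)^(-w) = (-A^3)^(6) = A^18, so f(A) = A^18 * <K> = -A^36 + A^32 - 2*A^28 + 3*A^24 - 2*A^20 + 2*A^16 - A^12 + A^8.
Substitute A = t^(-1/4), i.e. A^e → t^(-e/4): V(t) = t^-2 - t^-3 + 2*t^-4 - 2*t^-5 + 3*t^-6 - 2*t^-7 + t^-8 - t^-9

Answer: t^-2 - t^-3 + 2*t^-4 - 2*t^-5 + 3*t^-6 - 2*t^-7 + t^-8 - t^-9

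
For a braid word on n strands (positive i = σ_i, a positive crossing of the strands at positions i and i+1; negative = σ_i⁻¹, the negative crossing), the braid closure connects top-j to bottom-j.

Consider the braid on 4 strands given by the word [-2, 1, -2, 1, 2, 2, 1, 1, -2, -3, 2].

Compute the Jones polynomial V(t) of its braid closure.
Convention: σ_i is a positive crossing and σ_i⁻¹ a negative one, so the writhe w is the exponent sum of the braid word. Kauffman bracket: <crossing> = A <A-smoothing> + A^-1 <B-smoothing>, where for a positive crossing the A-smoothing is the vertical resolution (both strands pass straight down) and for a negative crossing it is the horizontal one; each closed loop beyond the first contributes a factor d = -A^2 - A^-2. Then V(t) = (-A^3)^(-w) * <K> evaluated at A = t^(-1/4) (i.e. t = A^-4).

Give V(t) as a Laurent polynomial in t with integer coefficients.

The presented braid s2^-1 s1 s2^-1 s1 s2 s2 s1 s1 s2^-1 s3^-1 s2 on 4 strands reduces by inverse Markov moves (closure unchanged at each step):
  Deconjugate: the word is γ·β·γ⁻¹ with γ = s2^-1 (prefix) and γ⁻¹ = s2 (suffix); strip both.
  Destabilize: the word has the form β·s3^-1 where s3^-1 occurs only as the final letter (β ∈ B_3); drop it and the last strand → 3 strands.
Reduced to β = s1 s2^-1 s1 s2 s2 s1 s1 s2^-1 on 3 strands, 8 crossings.
Compute on β:
Braid: s1 s2^-1 s1 s2 s2 s1 s1 s2^-1 on 3 strands, 8 crossings.
Writhe w = (#positive) - (#negative) = 6 - 2 = 4.
State-sum expansion of <K>. There are 2^8 = 256 states.
For each crossing: s=0 is the vertical smoothing, s=1 horizontal. Crossing k contributes A^(sign_k * (1 - 2*s_k)); loop factor d = -A^2 - A^-2.
Tabulate the states by total A-exponent and number of loops L (A-exp: L × count):
  A^8: L=3 ×1
  A^6: L=2 ×6, L=4 ×2
  A^4: L=1 ×11, L=3 ×16, L=5 ×1
  A^2: L=2 ×47, L=4 ×9
  A^0: L=1 ×26, L=3 ×43, L=5 ×1
  A^-2: L=2 ×41, L=4 ×15
  A^-4: L=3 ×26, L=5 ×2
  A^-6: L=4 ×8
  A^-8: L=5 ×1
Each group contributes A^e * Σ count * d^(L-1):
Powers of d = -A^2 - A^-2: d^2 = A^4 + 2 + A^-4; d^3 = -A^6 - 3*A^2 - 3*A^-2 - A^-6; d^4 = A^8 + 4*A^4 + 6 + 4*A^-4 + A^-8.
  A^8 * (d^2) = A^12 + 2*A^8 + A^4
  A^6 * (6*d + 2*d^3) = -2*A^12 - 12*A^8 - 12*A^4 - 2
  A^4 * (11 + 16*d^2 + d^4) = A^12 + 20*A^8 + 49*A^4 + 20 + A^-4
  A^2 * (47*d + 9*d^3) = -9*A^8 - 74*A^4 - 74 - 9*A^-4
  A^0 * (26 + 43*d^2 + d^4) = A^8 + 47*A^4 + 118 + 47*A^-4 + A^-8
  A^-2 * (41*d + 15*d^3) = -15*A^4 - 86 - 86*A^-4 - 15*A^-8
  A^-4 * (26*d^2 + 2*d^4) = 2*A^4 + 34 + 64*A^-4 + 34*A^-8 + 2*A^-12
  A^-6 * (8*d^3) = -8 - 24*A^-4 - 24*A^-8 - 8*A^-12
  A^-8 * (d^4) = 1 + 4*A^-4 + 6*A^-8 + 4*A^-12 + A^-16
Summing the groups: <K> = 2*A^8 - 2*A^4 + 3 - 3*A^-4 + 2*A^-8 - 2*A^-12 + A^-16
Normalise by the writhe: (-A^3)^(-w) = (-A^3)^(-4) = A^-12, so f(A) = A^-12 * <K> = 2*A^-4 - 2*A^-8 + 3*A^-12 - 3*A^-16 + 2*A^-20 - 2*A^-24 + A^-28.
Substitute A = t^(-1/4), i.e. A^e → t^(-e/4): V(t) = t^7 - 2*t^6 + 2*t^5 - 3*t^4 + 3*t^3 - 2*t^2 + 2*t

Answer: t^7 - 2*t^6 + 2*t^5 - 3*t^4 + 3*t^3 - 2*t^2 + 2*t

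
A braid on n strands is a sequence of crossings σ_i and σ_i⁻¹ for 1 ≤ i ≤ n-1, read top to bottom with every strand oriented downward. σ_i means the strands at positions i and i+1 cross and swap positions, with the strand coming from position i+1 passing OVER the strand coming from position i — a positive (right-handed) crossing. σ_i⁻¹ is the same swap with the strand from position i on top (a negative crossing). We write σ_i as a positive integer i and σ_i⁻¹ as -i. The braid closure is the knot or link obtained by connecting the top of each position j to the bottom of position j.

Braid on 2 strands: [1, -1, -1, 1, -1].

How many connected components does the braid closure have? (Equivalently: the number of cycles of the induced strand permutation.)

Track the strand permutation on 2 strands, starting from identity.
  step 1: s1 swaps positions 1,2 -> [2 1]
  step 2: s1^-1 swaps positions 1,2 -> [1 2]
  step 3: s1^-1 swaps positions 1,2 -> [2 1]
  step 4: s1 swaps positions 1,2 -> [1 2]
  step 5: s1^-1 swaps positions 1,2 -> [2 1]
Final permutation (position -> original strand): [2 1]
Closure components = cycle count of this permutation = 1.

Answer: 1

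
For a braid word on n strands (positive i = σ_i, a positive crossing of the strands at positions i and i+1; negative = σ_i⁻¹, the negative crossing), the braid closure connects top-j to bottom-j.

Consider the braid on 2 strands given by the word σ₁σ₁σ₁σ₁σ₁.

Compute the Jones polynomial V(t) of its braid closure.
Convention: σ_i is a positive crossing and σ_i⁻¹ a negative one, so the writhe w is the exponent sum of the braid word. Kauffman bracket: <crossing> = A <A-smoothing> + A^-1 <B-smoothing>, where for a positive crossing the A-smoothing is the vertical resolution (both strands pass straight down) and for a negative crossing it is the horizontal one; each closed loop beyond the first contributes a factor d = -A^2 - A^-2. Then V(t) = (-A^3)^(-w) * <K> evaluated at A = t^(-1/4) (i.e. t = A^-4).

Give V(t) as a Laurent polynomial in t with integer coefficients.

-t^7 + t^6 - t^5 + t^4 + t^2

Derivation:
Braid: s1 s1 s1 s1 s1 on 2 strands, 5 crossings.
Writhe w = (#positive) - (#negative) = 5 - 0 = 5.
Computing the Kauffman bracket via state sum. There are 2^5 = 32 states.
For each crossing: s=0 is the vertical smoothing, s=1 horizontal. Crossing k contributes A^(sign_k * (1 - 2*s_k)); loop factor d = -A^2 - A^-2.
  state 00000: A-exp=+5, loops=2, term = A^5 * d^1
  state 00001: A-exp=+3, loops=1, term = A^3 * d^0
  state 00010: A-exp=+3, loops=1, term = A^3 * d^0
  state 00011: A-exp=+1, loops=2, term = A^1 * d^1
  state 00100: A-exp=+3, loops=1, term = A^3 * d^0
  state 00101: A-exp=+1, loops=2, term = A^1 * d^1
  state 00110: A-exp=+1, loops=2, term = A^1 * d^1
  state 00111: A-exp=-1, loops=3, term = A^-1 * d^2
  state 01000: A-exp=+3, loops=1, term = A^3 * d^0
  state 01001: A-exp=+1, loops=2, term = A^1 * d^1
  state 01010: A-exp=+1, loops=2, term = A^1 * d^1
  state 01011: A-exp=-1, loops=3, term = A^-1 * d^2
  state 01100: A-exp=+1, loops=2, term = A^1 * d^1
  state 01101: A-exp=-1, loops=3, term = A^-1 * d^2
  state 01110: A-exp=-1, loops=3, term = A^-1 * d^2
  state 01111: A-exp=-3, loops=4, term = A^-3 * d^3
  state 10000: A-exp=+3, loops=1, term = A^3 * d^0
  state 10001: A-exp=+1, loops=2, term = A^1 * d^1
  state 10010: A-exp=+1, loops=2, term = A^1 * d^1
  state 10011: A-exp=-1, loops=3, term = A^-1 * d^2
  state 10100: A-exp=+1, loops=2, term = A^1 * d^1
  state 10101: A-exp=-1, loops=3, term = A^-1 * d^2
  state 10110: A-exp=-1, loops=3, term = A^-1 * d^2
  state 10111: A-exp=-3, loops=4, term = A^-3 * d^3
  state 11000: A-exp=+1, loops=2, term = A^1 * d^1
  state 11001: A-exp=-1, loops=3, term = A^-1 * d^2
  state 11010: A-exp=-1, loops=3, term = A^-1 * d^2
  state 11011: A-exp=-3, loops=4, term = A^-3 * d^3
  state 11100: A-exp=-1, loops=3, term = A^-1 * d^2
  state 11101: A-exp=-3, loops=4, term = A^-3 * d^3
  state 11110: A-exp=-3, loops=4, term = A^-3 * d^3
  state 11111: A-exp=-5, loops=5, term = A^-5 * d^4
Collect the terms by A-exponent (count of states per loop number):
Powers of d = -A^2 - A^-2: d^2 = A^4 + 2 + A^-4; d^3 = -A^6 - 3*A^2 - 3*A^-2 - A^-6; d^4 = A^8 + 4*A^4 + 6 + 4*A^-4 + A^-8.
  A^5 * (d) = -A^7 - A^3
  A^3 * (5) = 5*A^3
  A^1 * (10*d) = -10*A^3 - 10*A^-1
  A^-1 * (10*d^2) = 10*A^3 + 20*A^-1 + 10*A^-5
  A^-3 * (5*d^3) = -5*A^3 - 15*A^-1 - 15*A^-5 - 5*A^-9
  A^-5 * (d^4) = A^3 + 4*A^-1 + 6*A^-5 + 4*A^-9 + A^-13
Summing the groups: <K> = -A^7 - A^-1 + A^-5 - A^-9 + A^-13
Normalise by the writhe: (-A^3)^(-w) = (-A^3)^(-5) = -A^-15, so f(A) = -A^-15 * <K> = A^-8 + A^-16 - A^-20 + A^-24 - A^-28.
Substitute A = t^(-1/4), i.e. A^e → t^(-e/4): V(t) = -t^7 + t^6 - t^5 + t^4 + t^2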